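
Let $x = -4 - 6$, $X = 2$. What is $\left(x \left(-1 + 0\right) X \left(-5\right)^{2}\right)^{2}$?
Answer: $250000$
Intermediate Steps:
$x = -10$ ($x = -4 - 6 = -10$)
$\left(x \left(-1 + 0\right) X \left(-5\right)^{2}\right)^{2} = \left(- 10 \left(-1 + 0\right) 2 \left(-5\right)^{2}\right)^{2} = \left(\left(-10\right) \left(-1\right) 2 \cdot 25\right)^{2} = \left(10 \cdot 2 \cdot 25\right)^{2} = \left(20 \cdot 25\right)^{2} = 500^{2} = 250000$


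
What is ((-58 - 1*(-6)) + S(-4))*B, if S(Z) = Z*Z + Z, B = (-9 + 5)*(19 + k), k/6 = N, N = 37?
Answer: 38560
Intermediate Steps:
k = 222 (k = 6*37 = 222)
B = -964 (B = (-9 + 5)*(19 + 222) = -4*241 = -964)
S(Z) = Z + Z² (S(Z) = Z² + Z = Z + Z²)
((-58 - 1*(-6)) + S(-4))*B = ((-58 - 1*(-6)) - 4*(1 - 4))*(-964) = ((-58 + 6) - 4*(-3))*(-964) = (-52 + 12)*(-964) = -40*(-964) = 38560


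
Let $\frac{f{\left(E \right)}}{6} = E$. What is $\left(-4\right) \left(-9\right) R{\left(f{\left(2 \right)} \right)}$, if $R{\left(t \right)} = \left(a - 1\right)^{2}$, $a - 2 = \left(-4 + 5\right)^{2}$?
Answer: $144$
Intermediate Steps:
$a = 3$ ($a = 2 + \left(-4 + 5\right)^{2} = 2 + 1^{2} = 2 + 1 = 3$)
$f{\left(E \right)} = 6 E$
$R{\left(t \right)} = 4$ ($R{\left(t \right)} = \left(3 - 1\right)^{2} = 2^{2} = 4$)
$\left(-4\right) \left(-9\right) R{\left(f{\left(2 \right)} \right)} = \left(-4\right) \left(-9\right) 4 = 36 \cdot 4 = 144$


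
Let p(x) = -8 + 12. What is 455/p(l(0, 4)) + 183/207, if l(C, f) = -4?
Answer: 31639/276 ≈ 114.63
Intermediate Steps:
p(x) = 4
455/p(l(0, 4)) + 183/207 = 455/4 + 183/207 = 455*(¼) + 183*(1/207) = 455/4 + 61/69 = 31639/276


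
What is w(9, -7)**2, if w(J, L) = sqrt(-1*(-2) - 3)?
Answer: -1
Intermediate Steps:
w(J, L) = I (w(J, L) = sqrt(2 - 3) = sqrt(-1) = I)
w(9, -7)**2 = I**2 = -1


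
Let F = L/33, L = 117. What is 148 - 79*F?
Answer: -1453/11 ≈ -132.09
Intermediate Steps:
F = 39/11 (F = 117/33 = 117*(1/33) = 39/11 ≈ 3.5455)
148 - 79*F = 148 - 79*39/11 = 148 - 3081/11 = -1453/11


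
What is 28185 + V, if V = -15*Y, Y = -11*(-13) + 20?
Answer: 25740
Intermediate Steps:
Y = 163 (Y = 143 + 20 = 163)
V = -2445 (V = -15*163 = -2445)
28185 + V = 28185 - 2445 = 25740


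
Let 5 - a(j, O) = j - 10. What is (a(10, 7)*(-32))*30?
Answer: -4800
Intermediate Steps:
a(j, O) = 15 - j (a(j, O) = 5 - (j - 10) = 5 - (-10 + j) = 5 + (10 - j) = 15 - j)
(a(10, 7)*(-32))*30 = ((15 - 1*10)*(-32))*30 = ((15 - 10)*(-32))*30 = (5*(-32))*30 = -160*30 = -4800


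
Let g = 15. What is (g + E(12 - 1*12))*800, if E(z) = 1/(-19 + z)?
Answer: 227200/19 ≈ 11958.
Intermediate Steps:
(g + E(12 - 1*12))*800 = (15 + 1/(-19 + (12 - 1*12)))*800 = (15 + 1/(-19 + (12 - 12)))*800 = (15 + 1/(-19 + 0))*800 = (15 + 1/(-19))*800 = (15 - 1/19)*800 = (284/19)*800 = 227200/19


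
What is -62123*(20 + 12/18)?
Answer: -3851626/3 ≈ -1.2839e+6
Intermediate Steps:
-62123*(20 + 12/18) = -62123*(20 + 12*(1/18)) = -62123*(20 + ⅔) = -62123*62/3 = -2701*1426/3 = -3851626/3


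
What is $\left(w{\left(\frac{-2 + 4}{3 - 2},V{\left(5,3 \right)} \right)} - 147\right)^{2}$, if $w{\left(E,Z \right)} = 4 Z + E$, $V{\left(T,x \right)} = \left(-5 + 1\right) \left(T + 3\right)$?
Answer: $74529$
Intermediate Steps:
$V{\left(T,x \right)} = -12 - 4 T$ ($V{\left(T,x \right)} = - 4 \left(3 + T\right) = -12 - 4 T$)
$w{\left(E,Z \right)} = E + 4 Z$
$\left(w{\left(\frac{-2 + 4}{3 - 2},V{\left(5,3 \right)} \right)} - 147\right)^{2} = \left(\left(\frac{-2 + 4}{3 - 2} + 4 \left(-12 - 20\right)\right) - 147\right)^{2} = \left(\left(\frac{2}{1} + 4 \left(-12 - 20\right)\right) - 147\right)^{2} = \left(\left(2 \cdot 1 + 4 \left(-32\right)\right) - 147\right)^{2} = \left(\left(2 - 128\right) - 147\right)^{2} = \left(-126 - 147\right)^{2} = \left(-273\right)^{2} = 74529$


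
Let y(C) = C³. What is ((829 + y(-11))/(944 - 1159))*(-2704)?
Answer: -1357408/215 ≈ -6313.5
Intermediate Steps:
((829 + y(-11))/(944 - 1159))*(-2704) = ((829 + (-11)³)/(944 - 1159))*(-2704) = ((829 - 1331)/(-215))*(-2704) = -502*(-1/215)*(-2704) = (502/215)*(-2704) = -1357408/215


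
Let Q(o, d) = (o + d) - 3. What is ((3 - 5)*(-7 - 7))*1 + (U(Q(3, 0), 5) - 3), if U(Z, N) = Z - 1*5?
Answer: 20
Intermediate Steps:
Q(o, d) = -3 + d + o (Q(o, d) = (d + o) - 3 = -3 + d + o)
U(Z, N) = -5 + Z (U(Z, N) = Z - 5 = -5 + Z)
((3 - 5)*(-7 - 7))*1 + (U(Q(3, 0), 5) - 3) = ((3 - 5)*(-7 - 7))*1 + ((-5 + (-3 + 0 + 3)) - 3) = -2*(-14)*1 + ((-5 + 0) - 3) = 28*1 + (-5 - 3) = 28 - 8 = 20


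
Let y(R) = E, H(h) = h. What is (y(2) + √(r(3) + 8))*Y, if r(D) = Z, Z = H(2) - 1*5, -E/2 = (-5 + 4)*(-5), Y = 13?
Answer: -130 + 13*√5 ≈ -100.93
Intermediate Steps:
E = -10 (E = -2*(-5 + 4)*(-5) = -(-2)*(-5) = -2*5 = -10)
Z = -3 (Z = 2 - 1*5 = 2 - 5 = -3)
r(D) = -3
y(R) = -10
(y(2) + √(r(3) + 8))*Y = (-10 + √(-3 + 8))*13 = (-10 + √5)*13 = -130 + 13*√5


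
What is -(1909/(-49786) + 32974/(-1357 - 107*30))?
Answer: 1650361967/227372662 ≈ 7.2584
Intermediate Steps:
-(1909/(-49786) + 32974/(-1357 - 107*30)) = -(1909*(-1/49786) + 32974/(-1357 - 1*3210)) = -(-1909/49786 + 32974/(-1357 - 3210)) = -(-1909/49786 + 32974/(-4567)) = -(-1909/49786 + 32974*(-1/4567)) = -(-1909/49786 - 32974/4567) = -1*(-1650361967/227372662) = 1650361967/227372662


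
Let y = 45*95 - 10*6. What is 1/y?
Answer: 1/4215 ≈ 0.00023725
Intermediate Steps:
y = 4215 (y = 4275 - 60 = 4215)
1/y = 1/4215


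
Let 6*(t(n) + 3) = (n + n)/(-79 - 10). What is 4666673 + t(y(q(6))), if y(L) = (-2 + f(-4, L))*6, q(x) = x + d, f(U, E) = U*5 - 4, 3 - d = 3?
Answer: 415333682/89 ≈ 4.6667e+6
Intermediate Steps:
d = 0 (d = 3 - 1*3 = 3 - 3 = 0)
f(U, E) = -4 + 5*U (f(U, E) = 5*U - 4 = -4 + 5*U)
q(x) = x (q(x) = x + 0 = x)
y(L) = -156 (y(L) = (-2 + (-4 + 5*(-4)))*6 = (-2 + (-4 - 20))*6 = (-2 - 24)*6 = -26*6 = -156)
t(n) = -3 - n/267 (t(n) = -3 + ((n + n)/(-79 - 10))/6 = -3 + ((2*n)/(-89))/6 = -3 + ((2*n)*(-1/89))/6 = -3 + (-2*n/89)/6 = -3 - n/267)
4666673 + t(y(q(6))) = 4666673 + (-3 - 1/267*(-156)) = 4666673 + (-3 + 52/89) = 4666673 - 215/89 = 415333682/89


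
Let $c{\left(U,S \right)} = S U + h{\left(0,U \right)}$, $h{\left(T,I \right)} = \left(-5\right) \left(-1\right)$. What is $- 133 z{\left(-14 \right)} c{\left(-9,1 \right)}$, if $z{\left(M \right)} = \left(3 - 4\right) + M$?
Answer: $-7980$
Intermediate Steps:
$h{\left(T,I \right)} = 5$
$c{\left(U,S \right)} = 5 + S U$ ($c{\left(U,S \right)} = S U + 5 = 5 + S U$)
$z{\left(M \right)} = -1 + M$
$- 133 z{\left(-14 \right)} c{\left(-9,1 \right)} = - 133 \left(-1 - 14\right) \left(5 + 1 \left(-9\right)\right) = \left(-133\right) \left(-15\right) \left(5 - 9\right) = 1995 \left(-4\right) = -7980$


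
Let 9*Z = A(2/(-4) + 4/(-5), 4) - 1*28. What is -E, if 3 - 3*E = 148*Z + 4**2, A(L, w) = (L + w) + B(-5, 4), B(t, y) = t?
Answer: -7279/45 ≈ -161.76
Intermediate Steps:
A(L, w) = -5 + L + w (A(L, w) = (L + w) - 5 = -5 + L + w)
Z = -101/30 (Z = ((-5 + (2/(-4) + 4/(-5)) + 4) - 1*28)/9 = ((-5 + (2*(-1/4) + 4*(-1/5)) + 4) - 28)/9 = ((-5 + (-1/2 - 4/5) + 4) - 28)/9 = ((-5 - 13/10 + 4) - 28)/9 = (-23/10 - 28)/9 = (1/9)*(-303/10) = -101/30 ≈ -3.3667)
E = 7279/45 (E = 1 - (148*(-101/30) + 4**2)/3 = 1 - (-7474/15 + 16)/3 = 1 - 1/3*(-7234/15) = 1 + 7234/45 = 7279/45 ≈ 161.76)
-E = -1*7279/45 = -7279/45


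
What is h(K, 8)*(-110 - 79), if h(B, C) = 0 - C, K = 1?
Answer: 1512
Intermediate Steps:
h(B, C) = -C
h(K, 8)*(-110 - 79) = (-1*8)*(-110 - 79) = -8*(-189) = 1512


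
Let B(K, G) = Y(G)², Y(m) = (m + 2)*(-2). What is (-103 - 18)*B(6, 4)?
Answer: -17424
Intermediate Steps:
Y(m) = -4 - 2*m (Y(m) = (2 + m)*(-2) = -4 - 2*m)
B(K, G) = (-4 - 2*G)²
(-103 - 18)*B(6, 4) = (-103 - 18)*(4*(2 + 4)²) = -484*6² = -484*36 = -121*144 = -17424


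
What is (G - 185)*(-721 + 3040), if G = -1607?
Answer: -4155648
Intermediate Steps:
(G - 185)*(-721 + 3040) = (-1607 - 185)*(-721 + 3040) = -1792*2319 = -4155648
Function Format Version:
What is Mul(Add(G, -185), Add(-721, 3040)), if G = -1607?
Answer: -4155648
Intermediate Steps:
Mul(Add(G, -185), Add(-721, 3040)) = Mul(Add(-1607, -185), Add(-721, 3040)) = Mul(-1792, 2319) = -4155648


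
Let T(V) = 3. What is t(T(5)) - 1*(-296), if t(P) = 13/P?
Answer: 901/3 ≈ 300.33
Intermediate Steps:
t(T(5)) - 1*(-296) = 13/3 - 1*(-296) = 13*(1/3) + 296 = 13/3 + 296 = 901/3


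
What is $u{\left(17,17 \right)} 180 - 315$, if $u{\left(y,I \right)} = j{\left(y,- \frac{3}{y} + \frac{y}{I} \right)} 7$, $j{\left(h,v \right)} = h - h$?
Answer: $-315$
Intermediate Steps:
$j{\left(h,v \right)} = 0$
$u{\left(y,I \right)} = 0$ ($u{\left(y,I \right)} = 0 \cdot 7 = 0$)
$u{\left(17,17 \right)} 180 - 315 = 0 \cdot 180 - 315 = 0 - 315 = -315$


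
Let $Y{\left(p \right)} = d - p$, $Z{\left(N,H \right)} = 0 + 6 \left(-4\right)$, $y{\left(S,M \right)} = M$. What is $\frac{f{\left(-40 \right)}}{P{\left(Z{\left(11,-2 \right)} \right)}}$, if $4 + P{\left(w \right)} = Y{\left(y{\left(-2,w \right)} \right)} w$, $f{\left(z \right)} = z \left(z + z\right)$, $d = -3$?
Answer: $- \frac{800}{127} \approx -6.2992$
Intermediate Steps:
$Z{\left(N,H \right)} = -24$ ($Z{\left(N,H \right)} = 0 - 24 = -24$)
$Y{\left(p \right)} = -3 - p$
$f{\left(z \right)} = 2 z^{2}$ ($f{\left(z \right)} = z 2 z = 2 z^{2}$)
$P{\left(w \right)} = -4 + w \left(-3 - w\right)$ ($P{\left(w \right)} = -4 + \left(-3 - w\right) w = -4 + w \left(-3 - w\right)$)
$\frac{f{\left(-40 \right)}}{P{\left(Z{\left(11,-2 \right)} \right)}} = \frac{2 \left(-40\right)^{2}}{-4 - - 24 \left(3 - 24\right)} = \frac{2 \cdot 1600}{-4 - \left(-24\right) \left(-21\right)} = \frac{3200}{-4 - 504} = \frac{3200}{-508} = 3200 \left(- \frac{1}{508}\right) = - \frac{800}{127}$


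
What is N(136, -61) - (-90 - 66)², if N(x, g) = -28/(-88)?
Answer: -535385/22 ≈ -24336.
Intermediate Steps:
N(x, g) = 7/22 (N(x, g) = -28*(-1/88) = 7/22)
N(136, -61) - (-90 - 66)² = 7/22 - (-90 - 66)² = 7/22 - 1*(-156)² = 7/22 - 1*24336 = 7/22 - 24336 = -535385/22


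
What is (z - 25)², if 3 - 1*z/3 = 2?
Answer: 484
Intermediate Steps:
z = 3 (z = 9 - 3*2 = 9 - 6 = 3)
(z - 25)² = (3 - 25)² = (-22)² = 484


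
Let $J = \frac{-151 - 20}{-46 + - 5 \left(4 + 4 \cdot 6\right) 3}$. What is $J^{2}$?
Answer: $\frac{29241}{217156} \approx 0.13465$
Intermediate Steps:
$J = \frac{171}{466}$ ($J = - \frac{171}{-46 + - 5 \left(4 + 24\right) 3} = - \frac{171}{-46 + \left(-5\right) 28 \cdot 3} = - \frac{171}{-46 - 420} = - \frac{171}{-466} = \left(-171\right) \left(- \frac{1}{466}\right) = \frac{171}{466} \approx 0.36695$)
$J^{2} = \left(\frac{171}{466}\right)^{2} = \frac{29241}{217156}$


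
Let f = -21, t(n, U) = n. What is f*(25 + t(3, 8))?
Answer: -588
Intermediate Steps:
f*(25 + t(3, 8)) = -21*(25 + 3) = -21*28 = -588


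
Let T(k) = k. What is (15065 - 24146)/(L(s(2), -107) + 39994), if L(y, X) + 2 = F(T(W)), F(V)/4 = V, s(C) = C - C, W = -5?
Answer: -3027/13324 ≈ -0.22718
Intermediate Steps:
s(C) = 0
F(V) = 4*V
L(y, X) = -22 (L(y, X) = -2 + 4*(-5) = -2 - 20 = -22)
(15065 - 24146)/(L(s(2), -107) + 39994) = (15065 - 24146)/(-22 + 39994) = -9081/39972 = -9081*1/39972 = -3027/13324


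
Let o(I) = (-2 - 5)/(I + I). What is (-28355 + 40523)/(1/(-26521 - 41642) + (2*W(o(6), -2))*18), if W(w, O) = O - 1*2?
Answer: -829407384/9815473 ≈ -84.500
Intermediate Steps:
o(I) = -7/(2*I) (o(I) = -7*1/(2*I) = -7/(2*I))
W(w, O) = -2 + O (W(w, O) = O - 2 = -2 + O)
(-28355 + 40523)/(1/(-26521 - 41642) + (2*W(o(6), -2))*18) = (-28355 + 40523)/(1/(-26521 - 41642) + (2*(-2 - 2))*18) = 12168/(1/(-68163) + (2*(-4))*18) = 12168/(-1/68163 - 8*18) = 12168/(-1/68163 - 144) = 12168/(-9815473/68163) = 12168*(-68163/9815473) = -829407384/9815473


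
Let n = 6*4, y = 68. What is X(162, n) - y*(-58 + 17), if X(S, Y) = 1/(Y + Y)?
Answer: 133825/48 ≈ 2788.0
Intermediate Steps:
n = 24
X(S, Y) = 1/(2*Y)
X(162, n) - y*(-58 + 17) = (1/2)/24 - 68*(-58 + 17) = (1/2)*(1/24) - 68*(-41) = 1/48 - 1*(-2788) = 1/48 + 2788 = 133825/48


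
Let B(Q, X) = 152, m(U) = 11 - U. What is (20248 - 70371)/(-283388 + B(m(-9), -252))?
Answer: 50123/283236 ≈ 0.17697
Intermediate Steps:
(20248 - 70371)/(-283388 + B(m(-9), -252)) = (20248 - 70371)/(-283388 + 152) = -50123/(-283236) = -50123*(-1/283236) = 50123/283236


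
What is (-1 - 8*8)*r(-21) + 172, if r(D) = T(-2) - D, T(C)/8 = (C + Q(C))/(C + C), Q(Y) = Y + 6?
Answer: -933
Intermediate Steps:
Q(Y) = 6 + Y
T(C) = 4*(6 + 2*C)/C (T(C) = 8*((C + (6 + C))/(C + C)) = 8*((6 + 2*C)/((2*C))) = 8*((6 + 2*C)*(1/(2*C))) = 8*((6 + 2*C)/(2*C)) = 4*(6 + 2*C)/C)
r(D) = -4 - D (r(D) = (8 + 24/(-2)) - D = (8 + 24*(-1/2)) - D = (8 - 12) - D = -4 - D)
(-1 - 8*8)*r(-21) + 172 = (-1 - 8*8)*(-4 - 1*(-21)) + 172 = (-1 - 64)*(-4 + 21) + 172 = -65*17 + 172 = -1105 + 172 = -933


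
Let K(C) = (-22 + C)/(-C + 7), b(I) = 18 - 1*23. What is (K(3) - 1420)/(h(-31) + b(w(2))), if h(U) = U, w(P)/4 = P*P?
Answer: 5699/144 ≈ 39.576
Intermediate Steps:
w(P) = 4*P**2 (w(P) = 4*(P*P) = 4*P**2)
b(I) = -5 (b(I) = 18 - 23 = -5)
K(C) = (-22 + C)/(7 - C)
(K(3) - 1420)/(h(-31) + b(w(2))) = ((22 - 1*3)/(-7 + 3) - 1420)/(-31 - 5) = ((22 - 3)/(-4) - 1420)/(-36) = (-1/4*19 - 1420)*(-1/36) = (-19/4 - 1420)*(-1/36) = -5699/4*(-1/36) = 5699/144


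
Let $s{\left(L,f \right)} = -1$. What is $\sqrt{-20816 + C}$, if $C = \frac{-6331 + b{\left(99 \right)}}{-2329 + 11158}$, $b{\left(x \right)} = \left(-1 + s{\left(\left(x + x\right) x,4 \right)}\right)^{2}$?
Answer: $\frac{i \sqrt{2225910691}}{327} \approx 144.28 i$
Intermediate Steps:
$b{\left(x \right)} = 4$ ($b{\left(x \right)} = \left(-1 - 1\right)^{2} = \left(-2\right)^{2} = 4$)
$C = - \frac{703}{981}$ ($C = \frac{-6331 + 4}{-2329 + 11158} = - \frac{6327}{8829} = \left(-6327\right) \frac{1}{8829} = - \frac{703}{981} \approx -0.71662$)
$\sqrt{-20816 + C} = \sqrt{-20816 - \frac{703}{981}} = \sqrt{- \frac{20421199}{981}} = \frac{i \sqrt{2225910691}}{327}$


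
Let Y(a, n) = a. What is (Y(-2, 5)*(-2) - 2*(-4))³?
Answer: 1728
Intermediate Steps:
(Y(-2, 5)*(-2) - 2*(-4))³ = (-2*(-2) - 2*(-4))³ = (4 + 8)³ = 12³ = 1728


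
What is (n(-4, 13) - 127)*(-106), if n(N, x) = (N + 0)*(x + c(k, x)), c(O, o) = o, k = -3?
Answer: 24486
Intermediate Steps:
n(N, x) = 2*N*x (n(N, x) = (N + 0)*(x + x) = N*(2*x) = 2*N*x)
(n(-4, 13) - 127)*(-106) = (2*(-4)*13 - 127)*(-106) = (-104 - 127)*(-106) = -231*(-106) = 24486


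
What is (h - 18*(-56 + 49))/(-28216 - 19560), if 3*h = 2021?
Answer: -2399/143328 ≈ -0.016738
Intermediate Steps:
h = 2021/3 (h = (1/3)*2021 = 2021/3 ≈ 673.67)
(h - 18*(-56 + 49))/(-28216 - 19560) = (2021/3 - 18*(-56 + 49))/(-28216 - 19560) = (2021/3 - 18*(-7))/(-47776) = (2021/3 + 126)*(-1/47776) = (2399/3)*(-1/47776) = -2399/143328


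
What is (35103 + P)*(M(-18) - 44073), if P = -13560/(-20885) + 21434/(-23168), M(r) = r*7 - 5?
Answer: -18770049754499953/12096592 ≈ -1.5517e+9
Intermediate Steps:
M(r) = -5 + 7*r (M(r) = 7*r - 5 = -5 + 7*r)
P = -13349101/48386368 (P = -13560*(-1/20885) + 21434*(-1/23168) = 2712/4177 - 10717/11584 = -13349101/48386368 ≈ -0.27589)
(35103 + P)*(M(-18) - 44073) = (35103 - 13349101/48386368)*((-5 + 7*(-18)) - 44073) = 1698493326803*((-5 - 126) - 44073)/48386368 = 1698493326803*(-131 - 44073)/48386368 = (1698493326803/48386368)*(-44204) = -18770049754499953/12096592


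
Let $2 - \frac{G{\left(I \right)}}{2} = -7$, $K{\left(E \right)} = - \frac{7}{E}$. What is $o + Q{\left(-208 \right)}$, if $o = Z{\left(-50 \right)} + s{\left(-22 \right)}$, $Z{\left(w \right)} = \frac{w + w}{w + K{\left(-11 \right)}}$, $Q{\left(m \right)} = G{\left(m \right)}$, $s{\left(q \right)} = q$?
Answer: $- \frac{1072}{543} \approx -1.9742$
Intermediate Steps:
$G{\left(I \right)} = 18$ ($G{\left(I \right)} = 4 - -14 = 4 + 14 = 18$)
$Q{\left(m \right)} = 18$
$Z{\left(w \right)} = \frac{2 w}{\frac{7}{11} + w}$ ($Z{\left(w \right)} = \frac{w + w}{w - \frac{7}{-11}} = \frac{2 w}{w - - \frac{7}{11}} = \frac{2 w}{w + \frac{7}{11}} = \frac{2 w}{\frac{7}{11} + w}$)
$o = - \frac{10846}{543}$ ($o = 22 \left(-50\right) \frac{1}{7 + 11 \left(-50\right)} - 22 = 22 \left(-50\right) \frac{1}{7 - 550} - 22 = 22 \left(-50\right) \frac{1}{-543} - 22 = 22 \left(-50\right) \left(- \frac{1}{543}\right) - 22 = \frac{1100}{543} - 22 = - \frac{10846}{543} \approx -19.974$)
$o + Q{\left(-208 \right)} = - \frac{10846}{543} + 18 = - \frac{1072}{543}$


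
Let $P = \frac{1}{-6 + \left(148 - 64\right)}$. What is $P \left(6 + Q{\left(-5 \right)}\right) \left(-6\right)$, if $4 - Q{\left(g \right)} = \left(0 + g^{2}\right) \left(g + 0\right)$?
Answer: $- \frac{135}{13} \approx -10.385$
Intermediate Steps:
$P = \frac{1}{78}$ ($P = \frac{1}{-6 + \left(148 - 64\right)} = \frac{1}{-6 + 84} = \frac{1}{78} \approx 0.012821$)
$Q{\left(g \right)} = 4 - g^{3}$ ($Q{\left(g \right)} = 4 - \left(0 + g^{2}\right) \left(g + 0\right) = 4 - g^{2} g = 4 - g^{3}$)
$P \left(6 + Q{\left(-5 \right)}\right) \left(-6\right) = \frac{\left(6 + \left(4 - \left(-5\right)^{3}\right)\right) \left(-6\right)}{78} = \frac{\left(6 + \left(4 - -125\right)\right) \left(-6\right)}{78} = \frac{\left(6 + \left(4 + 125\right)\right) \left(-6\right)}{78} = \frac{\left(6 + 129\right) \left(-6\right)}{78} = \frac{135 \left(-6\right)}{78} = \frac{1}{78} \left(-810\right) = - \frac{135}{13}$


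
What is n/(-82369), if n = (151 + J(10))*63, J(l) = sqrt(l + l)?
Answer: -1359/11767 - 18*sqrt(5)/11767 ≈ -0.11891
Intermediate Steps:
J(l) = sqrt(2)*sqrt(l) (J(l) = sqrt(2*l) = sqrt(2)*sqrt(l))
n = 9513 + 126*sqrt(5) (n = (151 + sqrt(2)*sqrt(10))*63 = (151 + 2*sqrt(5))*63 = 9513 + 126*sqrt(5) ≈ 9794.8)
n/(-82369) = (9513 + 126*sqrt(5))/(-82369) = (9513 + 126*sqrt(5))*(-1/82369) = -1359/11767 - 18*sqrt(5)/11767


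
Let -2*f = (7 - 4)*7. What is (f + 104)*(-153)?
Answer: -28611/2 ≈ -14306.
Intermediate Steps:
f = -21/2 (f = -(7 - 4)*7/2 = -3*7/2 = -½*21 = -21/2 ≈ -10.500)
(f + 104)*(-153) = (-21/2 + 104)*(-153) = (187/2)*(-153) = -28611/2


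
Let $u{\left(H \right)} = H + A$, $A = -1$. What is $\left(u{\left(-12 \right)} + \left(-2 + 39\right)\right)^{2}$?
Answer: $576$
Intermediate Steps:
$u{\left(H \right)} = -1 + H$ ($u{\left(H \right)} = H - 1 = -1 + H$)
$\left(u{\left(-12 \right)} + \left(-2 + 39\right)\right)^{2} = \left(\left(-1 - 12\right) + \left(-2 + 39\right)\right)^{2} = \left(-13 + 37\right)^{2} = 24^{2} = 576$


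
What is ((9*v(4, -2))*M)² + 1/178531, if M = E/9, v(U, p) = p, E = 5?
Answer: 17853101/178531 ≈ 100.00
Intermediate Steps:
M = 5/9 ≈ 0.55556
((9*v(4, -2))*M)² + 1/178531 = ((9*(-2))*(5/9))² + 1/178531 = (-18*5/9)² + 1/178531 = (-10)² + 1/178531 = 100 + 1/178531 = 17853101/178531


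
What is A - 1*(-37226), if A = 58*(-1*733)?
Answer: -5288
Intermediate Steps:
A = -42514 (A = 58*(-733) = -42514)
A - 1*(-37226) = -42514 - 1*(-37226) = -42514 + 37226 = -5288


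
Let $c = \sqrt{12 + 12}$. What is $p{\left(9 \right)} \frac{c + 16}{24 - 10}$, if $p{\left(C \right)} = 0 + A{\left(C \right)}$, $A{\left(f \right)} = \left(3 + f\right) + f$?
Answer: $24 + 3 \sqrt{6} \approx 31.348$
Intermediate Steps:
$c = 2 \sqrt{6}$ ($c = \sqrt{24} = 2 \sqrt{6} \approx 4.899$)
$A{\left(f \right)} = 3 + 2 f$
$p{\left(C \right)} = 3 + 2 C$ ($p{\left(C \right)} = 0 + \left(3 + 2 C\right) = 3 + 2 C$)
$p{\left(9 \right)} \frac{c + 16}{24 - 10} = \left(3 + 2 \cdot 9\right) \frac{2 \sqrt{6} + 16}{24 - 10} = \left(3 + 18\right) \frac{16 + 2 \sqrt{6}}{14} = 21 \left(16 + 2 \sqrt{6}\right) \frac{1}{14} = 21 \left(\frac{8}{7} + \frac{\sqrt{6}}{7}\right) = 24 + 3 \sqrt{6}$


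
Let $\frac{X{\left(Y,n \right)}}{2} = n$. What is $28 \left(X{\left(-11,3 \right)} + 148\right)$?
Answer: $4312$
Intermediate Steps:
$X{\left(Y,n \right)} = 2 n$
$28 \left(X{\left(-11,3 \right)} + 148\right) = 28 \left(2 \cdot 3 + 148\right) = 28 \left(6 + 148\right) = 28 \cdot 154 = 4312$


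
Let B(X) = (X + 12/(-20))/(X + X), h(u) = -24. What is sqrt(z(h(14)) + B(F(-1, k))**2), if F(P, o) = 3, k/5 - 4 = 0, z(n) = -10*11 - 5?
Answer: 3*I*sqrt(319)/5 ≈ 10.716*I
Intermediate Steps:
z(n) = -115 (z(n) = -110 - 5 = -115)
k = 20 (k = 20 + 5*0 = 20 + 0 = 20)
B(X) = (-3/5 + X)/(2*X) (B(X) = (X + 12*(-1/20))/((2*X)) = (X - 3/5)*(1/(2*X)) = (-3/5 + X)*(1/(2*X)) = (-3/5 + X)/(2*X))
sqrt(z(h(14)) + B(F(-1, k))**2) = sqrt(-115 + ((1/10)*(-3 + 5*3)/3)**2) = sqrt(-115 + ((1/10)*(1/3)*(-3 + 15))**2) = sqrt(-115 + ((1/10)*(1/3)*12)**2) = sqrt(-115 + (2/5)**2) = sqrt(-115 + 4/25) = sqrt(-2871/25) = 3*I*sqrt(319)/5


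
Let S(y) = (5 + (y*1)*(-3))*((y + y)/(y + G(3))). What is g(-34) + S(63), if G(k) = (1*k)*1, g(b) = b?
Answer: -4238/11 ≈ -385.27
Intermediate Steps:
G(k) = k (G(k) = k*1 = k)
S(y) = 2*y*(5 - 3*y)/(3 + y) (S(y) = (5 + (y*1)*(-3))*((y + y)/(y + 3)) = (5 + y*(-3))*((2*y)/(3 + y)) = (5 - 3*y)*(2*y/(3 + y)) = 2*y*(5 - 3*y)/(3 + y))
g(-34) + S(63) = -34 + 2*63*(5 - 3*63)/(3 + 63) = -34 + 2*63*(5 - 189)/66 = -34 + 2*63*(1/66)*(-184) = -34 - 3864/11 = -4238/11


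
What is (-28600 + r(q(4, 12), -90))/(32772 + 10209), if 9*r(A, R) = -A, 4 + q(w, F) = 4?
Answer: -28600/42981 ≈ -0.66541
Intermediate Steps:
q(w, F) = 0 (q(w, F) = -4 + 4 = 0)
r(A, R) = -A/9 (r(A, R) = (-A)/9 = -A/9)
(-28600 + r(q(4, 12), -90))/(32772 + 10209) = (-28600 - ⅑*0)/(32772 + 10209) = (-28600 + 0)/42981 = -28600*1/42981 = -28600/42981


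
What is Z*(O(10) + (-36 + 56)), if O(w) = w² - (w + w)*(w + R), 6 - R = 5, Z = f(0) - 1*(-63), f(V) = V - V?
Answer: -6300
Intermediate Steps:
f(V) = 0
Z = 63 (Z = 0 - 1*(-63) = 0 + 63 = 63)
R = 1 (R = 6 - 1*5 = 6 - 5 = 1)
O(w) = w² - 2*w*(1 + w) (O(w) = w² - (w + w)*(w + 1) = w² - 2*w*(1 + w))
Z*(O(10) + (-36 + 56)) = 63*(-1*10*(2 + 10) + (-36 + 56)) = 63*(-1*10*12 + 20) = 63*(-120 + 20) = 63*(-100) = -6300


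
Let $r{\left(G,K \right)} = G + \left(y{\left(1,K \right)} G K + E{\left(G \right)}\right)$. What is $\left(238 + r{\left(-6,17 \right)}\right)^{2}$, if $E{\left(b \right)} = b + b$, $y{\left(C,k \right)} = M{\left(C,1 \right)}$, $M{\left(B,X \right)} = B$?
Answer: $13924$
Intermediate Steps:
$y{\left(C,k \right)} = C$
$E{\left(b \right)} = 2 b$
$r{\left(G,K \right)} = 3 G + G K$ ($r{\left(G,K \right)} = G + \left(1 G K + 2 G\right) = G + \left(G K + 2 G\right) = G + \left(2 G + G K\right) = 3 G + G K$)
$\left(238 + r{\left(-6,17 \right)}\right)^{2} = \left(238 - 6 \left(3 + 17\right)\right)^{2} = \left(238 - 120\right)^{2} = 118^{2} = 13924$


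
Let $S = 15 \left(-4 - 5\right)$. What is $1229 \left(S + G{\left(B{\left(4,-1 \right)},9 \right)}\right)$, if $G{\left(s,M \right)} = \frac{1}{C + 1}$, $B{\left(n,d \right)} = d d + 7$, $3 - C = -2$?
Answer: $- \frac{994261}{6} \approx -1.6571 \cdot 10^{5}$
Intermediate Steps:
$C = 5$ ($C = 3 - -2 = 3 + 2 = 5$)
$B{\left(n,d \right)} = 7 + d^{2}$ ($B{\left(n,d \right)} = d^{2} + 7 = 7 + d^{2}$)
$S = -135$ ($S = 15 \left(-9\right) = -135$)
$G{\left(s,M \right)} = \frac{1}{6}$ ($G{\left(s,M \right)} = \frac{1}{5 + 1} = \frac{1}{6}$)
$1229 \left(S + G{\left(B{\left(4,-1 \right)},9 \right)}\right) = 1229 \left(-135 + \frac{1}{6}\right) = 1229 \left(- \frac{809}{6}\right) = - \frac{994261}{6}$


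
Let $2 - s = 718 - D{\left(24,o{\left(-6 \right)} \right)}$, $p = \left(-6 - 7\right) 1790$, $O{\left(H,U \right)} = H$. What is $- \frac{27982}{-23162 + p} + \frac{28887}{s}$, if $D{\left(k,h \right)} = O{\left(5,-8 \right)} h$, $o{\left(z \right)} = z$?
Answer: $- \frac{330101653}{8659568} \approx -38.12$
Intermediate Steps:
$p = -23270$ ($p = \left(-6 - 7\right) 1790 = \left(-13\right) 1790 = -23270$)
$D{\left(k,h \right)} = 5 h$
$s = -746$ ($s = 2 - \left(718 - 5 \left(-6\right)\right) = 2 - \left(718 - -30\right) = 2 - \left(718 + 30\right) = 2 - 748 = -746$)
$- \frac{27982}{-23162 + p} + \frac{28887}{s} = - \frac{27982}{-23162 - 23270} + \frac{28887}{-746} = - \frac{27982}{-46432} + 28887 \left(- \frac{1}{746}\right) = \left(-27982\right) \left(- \frac{1}{46432}\right) - \frac{28887}{746} = \frac{13991}{23216} - \frac{28887}{746} = - \frac{330101653}{8659568}$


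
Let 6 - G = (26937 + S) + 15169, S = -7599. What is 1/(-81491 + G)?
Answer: -1/115992 ≈ -8.6213e-6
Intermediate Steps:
G = -34501 (G = 6 - ((26937 - 7599) + 15169) = 6 - (19338 + 15169) = 6 - 1*34507 = 6 - 34507 = -34501)
1/(-81491 + G) = 1/(-81491 - 34501) = 1/(-115992) = -1/115992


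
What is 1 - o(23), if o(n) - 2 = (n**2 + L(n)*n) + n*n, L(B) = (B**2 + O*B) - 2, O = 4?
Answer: -15296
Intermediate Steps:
L(B) = -2 + B**2 + 4*B (L(B) = (B**2 + 4*B) - 2 = -2 + B**2 + 4*B)
o(n) = 2 + 2*n**2 + n*(-2 + n**2 + 4*n) (o(n) = 2 + ((n**2 + (-2 + n**2 + 4*n)*n) + n*n) = 2 + ((n**2 + n*(-2 + n**2 + 4*n)) + n**2) = 2 + (2*n**2 + n*(-2 + n**2 + 4*n)) = 2 + 2*n**2 + n*(-2 + n**2 + 4*n))
1 - o(23) = 1 - (2 + 23**3 - 2*23 + 6*23**2) = 1 - (2 + 12167 - 46 + 6*529) = 1 - (2 + 12167 - 46 + 3174) = 1 - 1*15297 = 1 - 15297 = -15296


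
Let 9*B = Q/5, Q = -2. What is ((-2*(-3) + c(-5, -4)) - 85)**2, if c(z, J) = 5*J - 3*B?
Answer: 2199289/225 ≈ 9774.6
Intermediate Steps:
B = -2/45 (B = (-2/5)/9 = (-2*1/5)/9 = (1/9)*(-2/5) = -2/45 ≈ -0.044444)
c(z, J) = 2/15 + 5*J (c(z, J) = 5*J - 3*(-2/45) = 5*J + 2/15 = 2/15 + 5*J)
((-2*(-3) + c(-5, -4)) - 85)**2 = ((-2*(-3) + (2/15 + 5*(-4))) - 85)**2 = ((6 + (2/15 - 20)) - 85)**2 = ((6 - 298/15) - 85)**2 = (-208/15 - 85)**2 = (-1483/15)**2 = 2199289/225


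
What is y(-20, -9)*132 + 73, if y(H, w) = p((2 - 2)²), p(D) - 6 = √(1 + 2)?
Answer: 865 + 132*√3 ≈ 1093.6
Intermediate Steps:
p(D) = 6 + √3 (p(D) = 6 + √(1 + 2) = 6 + √3)
y(H, w) = 6 + √3
y(-20, -9)*132 + 73 = (6 + √3)*132 + 73 = (792 + 132*√3) + 73 = 865 + 132*√3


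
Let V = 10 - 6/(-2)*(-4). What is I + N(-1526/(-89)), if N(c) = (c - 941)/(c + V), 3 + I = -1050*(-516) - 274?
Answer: 729890781/1348 ≈ 5.4146e+5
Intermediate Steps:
V = -2 (V = 10 - 6*(-½)*(-4) = 10 + 3*(-4) = 10 - 12 = -2)
I = 541523 (I = -3 + (-1050*(-516) - 274) = -3 + (541800 - 274) = -3 + 541526 = 541523)
N(c) = (-941 + c)/(-2 + c) (N(c) = (c - 941)/(c - 2) = (-941 + c)/(-2 + c))
I + N(-1526/(-89)) = 541523 + (-941 - 1526/(-89))/(-2 - 1526/(-89)) = 541523 + (-941 - 1526*(-1/89))/(-2 - 1526*(-1/89)) = 541523 + (-941 + 1526/89)/(-2 + 1526/89) = 541523 - 82223/89/(1348/89) = 541523 + (89/1348)*(-82223/89) = 541523 - 82223/1348 = 729890781/1348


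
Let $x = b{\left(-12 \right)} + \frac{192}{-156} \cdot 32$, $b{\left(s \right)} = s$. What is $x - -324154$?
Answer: $\frac{4213334}{13} \approx 3.241 \cdot 10^{5}$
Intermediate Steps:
$x = - \frac{668}{13}$ ($x = -12 + \frac{192}{-156} \cdot 32 = -12 + 192 \left(- \frac{1}{156}\right) 32 = -12 - \frac{512}{13} = - \frac{668}{13} \approx -51.385$)
$x - -324154 = - \frac{668}{13} - -324154 = - \frac{668}{13} + 324154 = \frac{4213334}{13}$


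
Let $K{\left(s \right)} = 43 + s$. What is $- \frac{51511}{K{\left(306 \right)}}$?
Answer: $- \frac{51511}{349} \approx -147.6$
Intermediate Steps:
$- \frac{51511}{K{\left(306 \right)}} = - \frac{51511}{43 + 306} = - \frac{51511}{349}$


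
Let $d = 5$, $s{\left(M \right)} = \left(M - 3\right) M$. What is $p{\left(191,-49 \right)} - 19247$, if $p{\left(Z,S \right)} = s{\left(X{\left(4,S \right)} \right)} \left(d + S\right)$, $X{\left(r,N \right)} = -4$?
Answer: $-20479$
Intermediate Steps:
$s{\left(M \right)} = M \left(-3 + M\right)$ ($s{\left(M \right)} = \left(-3 + M\right) M = M \left(-3 + M\right)$)
$p{\left(Z,S \right)} = 140 + 28 S$ ($p{\left(Z,S \right)} = - 4 \left(-3 - 4\right) \left(5 + S\right) = \left(-4\right) \left(-7\right) \left(5 + S\right) = 28 \left(5 + S\right) = 140 + 28 S$)
$p{\left(191,-49 \right)} - 19247 = \left(140 + 28 \left(-49\right)\right) - 19247 = \left(140 - 1372\right) - 19247 = -1232 - 19247 = -20479$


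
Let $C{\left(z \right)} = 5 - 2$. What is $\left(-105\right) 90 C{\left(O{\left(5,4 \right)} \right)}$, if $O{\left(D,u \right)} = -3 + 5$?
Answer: $-28350$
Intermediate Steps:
$O{\left(D,u \right)} = 2$
$C{\left(z \right)} = 3$ ($C{\left(z \right)} = 5 - 2 = 3$)
$\left(-105\right) 90 C{\left(O{\left(5,4 \right)} \right)} = \left(-105\right) 90 \cdot 3 = \left(-9450\right) 3 = -28350$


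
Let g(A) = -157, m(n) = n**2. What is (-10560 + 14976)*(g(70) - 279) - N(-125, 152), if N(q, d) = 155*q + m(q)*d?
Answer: -4281001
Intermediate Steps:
N(q, d) = 155*q + d*q**2 (N(q, d) = 155*q + q**2*d = 155*q + d*q**2)
(-10560 + 14976)*(g(70) - 279) - N(-125, 152) = (-10560 + 14976)*(-157 - 279) - (-125)*(155 + 152*(-125)) = 4416*(-436) - (-125)*(155 - 19000) = -1925376 - (-125)*(-18845) = -1925376 - 1*2355625 = -1925376 - 2355625 = -4281001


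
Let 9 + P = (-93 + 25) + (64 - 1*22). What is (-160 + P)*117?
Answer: -22815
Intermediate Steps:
P = -35 (P = -9 + ((-93 + 25) + (64 - 1*22)) = -9 + (-68 + (64 - 22)) = -9 + (-68 + 42) = -9 - 26 = -35)
(-160 + P)*117 = (-160 - 35)*117 = -195*117 = -22815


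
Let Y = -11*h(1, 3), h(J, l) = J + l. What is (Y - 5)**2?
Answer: 2401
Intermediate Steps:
Y = -44 (Y = -11*(1 + 3) = -11*4 = -44)
(Y - 5)**2 = (-44 - 5)**2 = (-49)**2 = 2401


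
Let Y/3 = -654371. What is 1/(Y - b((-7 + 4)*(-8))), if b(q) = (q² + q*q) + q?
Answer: -1/1964289 ≈ -5.0909e-7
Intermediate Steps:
Y = -1963113 (Y = 3*(-654371) = -1963113)
b(q) = q + 2*q² (b(q) = (q² + q²) + q = 2*q² + q = q + 2*q²)
1/(Y - b((-7 + 4)*(-8))) = 1/(-1963113 - (-7 + 4)*(-8)*(1 + 2*((-7 + 4)*(-8)))) = 1/(-1963113 - (-3*(-8))*(1 + 2*(-3*(-8)))) = 1/(-1963113 - 24*(1 + 2*24)) = 1/(-1963113 - 24*(1 + 48)) = 1/(-1963113 - 24*49) = 1/(-1963113 - 1*1176) = 1/(-1963113 - 1176) = 1/(-1964289) = -1/1964289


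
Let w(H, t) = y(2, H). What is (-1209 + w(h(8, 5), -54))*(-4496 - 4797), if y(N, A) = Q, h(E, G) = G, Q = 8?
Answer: 11160893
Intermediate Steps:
y(N, A) = 8
w(H, t) = 8
(-1209 + w(h(8, 5), -54))*(-4496 - 4797) = (-1209 + 8)*(-4496 - 4797) = -1201*(-9293) = 11160893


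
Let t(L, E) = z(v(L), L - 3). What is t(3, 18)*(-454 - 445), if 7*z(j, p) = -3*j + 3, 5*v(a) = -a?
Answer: -21576/35 ≈ -616.46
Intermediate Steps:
v(a) = -a/5 (v(a) = (-a)/5 = -a/5)
z(j, p) = 3/7 - 3*j/7 (z(j, p) = (-3*j + 3)/7 = (3 - 3*j)/7 = 3/7 - 3*j/7)
t(L, E) = 3/7 + 3*L/35 (t(L, E) = 3/7 - (-3)*L/35 = 3/7 + 3*L/35)
t(3, 18)*(-454 - 445) = (3/7 + (3/35)*3)*(-454 - 445) = (3/7 + 9/35)*(-899) = (24/35)*(-899) = -21576/35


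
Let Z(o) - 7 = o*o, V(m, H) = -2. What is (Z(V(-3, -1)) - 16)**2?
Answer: 25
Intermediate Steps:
Z(o) = 7 + o**2 (Z(o) = 7 + o*o = 7 + o**2)
(Z(V(-3, -1)) - 16)**2 = ((7 + (-2)**2) - 16)**2 = ((7 + 4) - 16)**2 = (11 - 16)**2 = (-5)**2 = 25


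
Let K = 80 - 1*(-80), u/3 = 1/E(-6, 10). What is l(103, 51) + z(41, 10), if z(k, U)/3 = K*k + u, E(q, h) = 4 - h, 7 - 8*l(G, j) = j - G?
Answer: 157487/8 ≈ 19686.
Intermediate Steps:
l(G, j) = 7/8 - j/8 + G/8 (l(G, j) = 7/8 - (j - G)/8 = 7/8 + (-j/8 + G/8) = 7/8 - j/8 + G/8)
u = -1/2 (u = 3/(4 - 1*10) = 3/(4 - 10) = 3/(-6) = 3*(-1/6) = -1/2 ≈ -0.50000)
K = 160 (K = 80 + 80 = 160)
z(k, U) = -3/2 + 480*k (z(k, U) = 3*(160*k - 1/2) = 3*(-1/2 + 160*k) = -3/2 + 480*k)
l(103, 51) + z(41, 10) = (7/8 - 1/8*51 + (1/8)*103) + (-3/2 + 480*41) = (7/8 - 51/8 + 103/8) + (-3/2 + 19680) = 59/8 + 39357/2 = 157487/8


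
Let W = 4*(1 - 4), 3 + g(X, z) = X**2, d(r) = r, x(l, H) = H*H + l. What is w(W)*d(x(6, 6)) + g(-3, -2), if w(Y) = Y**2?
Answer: 6054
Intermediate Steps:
x(l, H) = l + H**2 (x(l, H) = H**2 + l = l + H**2)
g(X, z) = -3 + X**2
W = -12 (W = 4*(-3) = -12)
w(W)*d(x(6, 6)) + g(-3, -2) = (-12)**2*(6 + 6**2) + (-3 + (-3)**2) = 144*(6 + 36) + (-3 + 9) = 144*42 + 6 = 6048 + 6 = 6054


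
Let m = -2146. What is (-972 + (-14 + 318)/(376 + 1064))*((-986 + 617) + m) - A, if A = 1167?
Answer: 43971877/18 ≈ 2.4429e+6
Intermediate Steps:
(-972 + (-14 + 318)/(376 + 1064))*((-986 + 617) + m) - A = (-972 + (-14 + 318)/(376 + 1064))*((-986 + 617) - 2146) - 1*1167 = (-972 + 304/1440)*(-369 - 2146) - 1167 = (-972 + 304*(1/1440))*(-2515) - 1167 = (-972 + 19/90)*(-2515) - 1167 = -87461/90*(-2515) - 1167 = 43992883/18 - 1167 = 43971877/18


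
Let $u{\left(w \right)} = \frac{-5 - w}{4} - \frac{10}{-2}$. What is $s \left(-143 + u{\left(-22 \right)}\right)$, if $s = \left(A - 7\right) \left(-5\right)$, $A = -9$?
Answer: $-10700$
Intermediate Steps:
$s = 80$ ($s = \left(-9 - 7\right) \left(-5\right) = \left(-16\right) \left(-5\right) = 80$)
$u{\left(w \right)} = \frac{15}{4} - \frac{w}{4}$ ($u{\left(w \right)} = \left(-5 - w\right) \frac{1}{4} - -5 = \left(- \frac{5}{4} - \frac{w}{4}\right) + 5 = \frac{15}{4} - \frac{w}{4}$)
$s \left(-143 + u{\left(-22 \right)}\right) = 80 \left(-143 + \left(\frac{15}{4} - - \frac{11}{2}\right)\right) = 80 \left(-143 + \left(\frac{15}{4} + \frac{11}{2}\right)\right) = 80 \left(-143 + \frac{37}{4}\right) = 80 \left(- \frac{535}{4}\right) = -10700$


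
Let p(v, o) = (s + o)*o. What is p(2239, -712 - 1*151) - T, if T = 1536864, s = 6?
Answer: -797273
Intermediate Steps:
p(v, o) = o*(6 + o) (p(v, o) = (6 + o)*o = o*(6 + o))
p(2239, -712 - 1*151) - T = (-712 - 1*151)*(6 + (-712 - 1*151)) - 1*1536864 = (-712 - 151)*(6 + (-712 - 151)) - 1536864 = -863*(6 - 863) - 1536864 = -863*(-857) - 1536864 = 739591 - 1536864 = -797273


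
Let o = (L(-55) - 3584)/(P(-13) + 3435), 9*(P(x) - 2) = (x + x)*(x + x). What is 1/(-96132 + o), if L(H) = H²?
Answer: -31609/3038641419 ≈ -1.0402e-5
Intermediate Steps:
P(x) = 2 + 4*x²/9 (P(x) = 2 + ((x + x)*(x + x))/9 = 2 + ((2*x)*(2*x))/9 = 2 + (4*x²)/9 = 2 + 4*x²/9)
o = -5031/31609 (o = ((-55)² - 3584)/((2 + (4/9)*(-13)²) + 3435) = (3025 - 3584)/((2 + (4/9)*169) + 3435) = -559/((2 + 676/9) + 3435) = -559/(694/9 + 3435) = -559/31609/9 = -559*9/31609 = -5031/31609 ≈ -0.15916)
1/(-96132 + o) = 1/(-96132 - 5031/31609) = 1/(-3038641419/31609) = -31609/3038641419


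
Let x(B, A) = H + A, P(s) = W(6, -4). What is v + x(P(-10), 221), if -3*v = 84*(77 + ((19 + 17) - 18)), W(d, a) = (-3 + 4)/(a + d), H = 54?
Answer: -2385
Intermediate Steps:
W(d, a) = 1/(a + d)
P(s) = ½ (P(s) = 1/(-4 + 6) = 1/2 = ½)
x(B, A) = 54 + A
v = -2660 (v = -28*(77 + ((19 + 17) - 18)) = -28*(77 + (36 - 18)) = -28*(77 + 18) = -28*95 = -⅓*7980 = -2660)
v + x(P(-10), 221) = -2660 + (54 + 221) = -2660 + 275 = -2385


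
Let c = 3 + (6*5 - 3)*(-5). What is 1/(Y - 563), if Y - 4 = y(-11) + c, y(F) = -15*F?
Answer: -1/526 ≈ -0.0019011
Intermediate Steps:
c = -132 (c = 3 + (30 - 3)*(-5) = 3 + 27*(-5) = 3 - 135 = -132)
Y = 37 (Y = 4 + (-15*(-11) - 132) = 4 + (165 - 132) = 4 + 33 = 37)
1/(Y - 563) = 1/(37 - 563) = 1/(-526) = -1/526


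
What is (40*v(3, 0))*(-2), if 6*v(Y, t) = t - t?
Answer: 0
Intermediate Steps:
v(Y, t) = 0 (v(Y, t) = (t - t)/6 = (⅙)*0 = 0)
(40*v(3, 0))*(-2) = (40*0)*(-2) = 0*(-2) = 0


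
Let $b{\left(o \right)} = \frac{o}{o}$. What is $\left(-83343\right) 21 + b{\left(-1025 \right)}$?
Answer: $-1750202$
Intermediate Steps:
$b{\left(o \right)} = 1$
$\left(-83343\right) 21 + b{\left(-1025 \right)} = \left(-83343\right) 21 + 1 = -1750203 + 1 = -1750202$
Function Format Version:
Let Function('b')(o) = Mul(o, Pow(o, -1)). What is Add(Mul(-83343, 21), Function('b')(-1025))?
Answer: -1750202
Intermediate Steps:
Function('b')(o) = 1
Add(Mul(-83343, 21), Function('b')(-1025)) = Add(Mul(-83343, 21), 1) = Add(-1750203, 1) = -1750202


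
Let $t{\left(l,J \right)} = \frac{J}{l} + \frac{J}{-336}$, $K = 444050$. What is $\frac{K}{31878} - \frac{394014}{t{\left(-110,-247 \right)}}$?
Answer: $- \frac{116045666059055}{877936059} \approx -1.3218 \cdot 10^{5}$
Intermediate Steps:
$t{\left(l,J \right)} = - \frac{J}{336} + \frac{J}{l}$ ($t{\left(l,J \right)} = \frac{J}{l} + J \left(- \frac{1}{336}\right) = \frac{J}{l} - \frac{J}{336} = - \frac{J}{336} + \frac{J}{l}$)
$\frac{K}{31878} - \frac{394014}{t{\left(-110,-247 \right)}} = \frac{444050}{31878} - \frac{394014}{\left(- \frac{1}{336}\right) \left(-247\right) - \frac{247}{-110}} = 444050 \cdot \frac{1}{31878} - \frac{394014}{\frac{247}{336} - - \frac{247}{110}} = \frac{222025}{15939} - \frac{394014}{\frac{247}{336} + \frac{247}{110}} = \frac{222025}{15939} - \frac{394014}{\frac{55081}{18480}} = \frac{222025}{15939} - \frac{7281378720}{55081} = - \frac{116045666059055}{877936059}$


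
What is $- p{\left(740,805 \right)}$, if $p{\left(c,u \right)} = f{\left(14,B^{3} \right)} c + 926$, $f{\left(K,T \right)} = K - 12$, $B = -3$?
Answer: $-2406$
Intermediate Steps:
$f{\left(K,T \right)} = -12 + K$ ($f{\left(K,T \right)} = K - 12 = -12 + K$)
$p{\left(c,u \right)} = 926 + 2 c$ ($p{\left(c,u \right)} = \left(-12 + 14\right) c + 926 = 2 c + 926 = 926 + 2 c$)
$- p{\left(740,805 \right)} = - (926 + 2 \cdot 740) = - (926 + 1480) = \left(-1\right) 2406 = -2406$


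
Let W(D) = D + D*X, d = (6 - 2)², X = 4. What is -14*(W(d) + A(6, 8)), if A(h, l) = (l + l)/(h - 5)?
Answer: -1344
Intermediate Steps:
d = 16 (d = 4² = 16)
W(D) = 5*D (W(D) = D + D*4 = D + 4*D = 5*D)
A(h, l) = 2*l/(-5 + h) (A(h, l) = (2*l)/(-5 + h) = 2*l/(-5 + h))
-14*(W(d) + A(6, 8)) = -14*(5*16 + 2*8/(-5 + 6)) = -14*(80 + 2*8/1) = -14*(80 + 2*8*1) = -14*(80 + 16) = -14*96 = -1344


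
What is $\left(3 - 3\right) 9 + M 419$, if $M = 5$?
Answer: $2095$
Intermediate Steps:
$\left(3 - 3\right) 9 + M 419 = \left(3 - 3\right) 9 + 5 \cdot 419 = 0 \cdot 9 + 2095 = 0 + 2095 = 2095$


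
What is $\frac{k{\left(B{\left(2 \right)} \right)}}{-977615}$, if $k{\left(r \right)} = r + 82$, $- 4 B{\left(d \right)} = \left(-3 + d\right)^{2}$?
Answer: $- \frac{327}{3910460} \approx -8.3622 \cdot 10^{-5}$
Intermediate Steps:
$B{\left(d \right)} = - \frac{\left(-3 + d\right)^{2}}{4}$
$k{\left(r \right)} = 82 + r$
$\frac{k{\left(B{\left(2 \right)} \right)}}{-977615} = \frac{82 - \frac{\left(-3 + 2\right)^{2}}{4}}{-977615} = \left(82 - \frac{\left(-1\right)^{2}}{4}\right) \left(- \frac{1}{977615}\right) = \left(82 - \frac{1}{4}\right) \left(- \frac{1}{977615}\right) = \frac{327}{4} \left(- \frac{1}{977615}\right) = - \frac{327}{3910460}$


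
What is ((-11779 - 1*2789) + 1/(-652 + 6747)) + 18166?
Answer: 21929811/6095 ≈ 3598.0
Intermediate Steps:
((-11779 - 1*2789) + 1/(-652 + 6747)) + 18166 = ((-11779 - 2789) + 1/6095) + 18166 = (-14568 + 1/6095) + 18166 = -88791959/6095 + 18166 = 21929811/6095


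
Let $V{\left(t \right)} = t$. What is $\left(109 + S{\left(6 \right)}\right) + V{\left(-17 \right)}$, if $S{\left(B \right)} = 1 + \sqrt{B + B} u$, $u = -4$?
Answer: $93 - 8 \sqrt{3} \approx 79.144$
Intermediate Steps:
$S{\left(B \right)} = 1 - 4 \sqrt{2} \sqrt{B}$ ($S{\left(B \right)} = 1 + \sqrt{B + B} \left(-4\right) = 1 + \sqrt{2 B} \left(-4\right) = 1 + \sqrt{2} \sqrt{B} \left(-4\right) = 1 - 4 \sqrt{2} \sqrt{B}$)
$\left(109 + S{\left(6 \right)}\right) + V{\left(-17 \right)} = \left(109 + \left(1 - 4 \sqrt{2} \sqrt{6}\right)\right) - 17 = \left(109 + \left(1 - 8 \sqrt{3}\right)\right) - 17 = \left(110 - 8 \sqrt{3}\right) - 17 = 93 - 8 \sqrt{3}$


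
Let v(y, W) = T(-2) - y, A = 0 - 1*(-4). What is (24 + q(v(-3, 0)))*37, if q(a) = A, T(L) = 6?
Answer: 1036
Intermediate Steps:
A = 4 (A = 0 + 4 = 4)
v(y, W) = 6 - y
q(a) = 4
(24 + q(v(-3, 0)))*37 = (24 + 4)*37 = 28*37 = 1036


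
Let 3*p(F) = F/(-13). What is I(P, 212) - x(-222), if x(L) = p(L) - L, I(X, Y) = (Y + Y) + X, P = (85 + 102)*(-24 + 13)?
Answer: -24189/13 ≈ -1860.7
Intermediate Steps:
p(F) = -F/39 (p(F) = (F/(-13))/3 = (F*(-1/13))/3 = (-F/13)/3 = -F/39)
P = -2057 (P = 187*(-11) = -2057)
I(X, Y) = X + 2*Y (I(X, Y) = 2*Y + X = X + 2*Y)
x(L) = -40*L/39 (x(L) = -L/39 - L = -40*L/39)
I(P, 212) - x(-222) = (-2057 + 2*212) - (-40)*(-222)/39 = (-2057 + 424) - 1*2960/13 = -1633 - 2960/13 = -24189/13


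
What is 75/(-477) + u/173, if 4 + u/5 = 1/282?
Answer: -705205/2585658 ≈ -0.27274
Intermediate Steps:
u = -5635/282 (u = -20 + 5/282 = -5635/282 ≈ -19.982)
75/(-477) + u/173 = 75/(-477) - 5635/282/173 = 75*(-1/477) - 5635/282*1/173 = -25/159 - 5635/48786 = -705205/2585658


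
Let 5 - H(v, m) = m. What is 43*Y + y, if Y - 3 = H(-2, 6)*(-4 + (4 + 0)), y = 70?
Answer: 199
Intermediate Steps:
H(v, m) = 5 - m
Y = 3 (Y = 3 + (5 - 1*6)*(-4 + (4 + 0)) = 3 + (5 - 6)*(-4 + 4) = 3 - 1*0 = 3 + 0 = 3)
43*Y + y = 43*3 + 70 = 129 + 70 = 199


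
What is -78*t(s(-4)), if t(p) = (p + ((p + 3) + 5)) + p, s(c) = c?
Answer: 312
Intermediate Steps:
t(p) = 8 + 3*p (t(p) = (p + ((3 + p) + 5)) + p = (p + (8 + p)) + p = (8 + 2*p) + p = 8 + 3*p)
-78*t(s(-4)) = -78*(8 + 3*(-4)) = -78*(8 - 12) = -78*(-4) = 312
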